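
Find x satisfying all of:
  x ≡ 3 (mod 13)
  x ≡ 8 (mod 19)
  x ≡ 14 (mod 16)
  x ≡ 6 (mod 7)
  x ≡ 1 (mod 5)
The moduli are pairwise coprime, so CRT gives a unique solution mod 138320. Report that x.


Product of moduli M = 13 · 19 · 16 · 7 · 5 = 138320.
Merge one congruence at a time:
  Start: x ≡ 3 (mod 13).
  Combine with x ≡ 8 (mod 19); new modulus lcm = 247.
    Write x = 3 + 13·t and substitute into x ≡ 8 (mod 19): 13·t ≡ 8 − 3 = 5 (mod 19).
    The inverse of 13 mod 19 is 3 (since 13·3 = 39 = 2·19 + 1), so t ≡ 3·5 = 15 ≡ 15 (mod 19).
    Then x = 3 + 13·15 = 198, valid modulo lcm(13, 19) = 247: x ≡ 198 (mod 247).
  Combine with x ≡ 14 (mod 16); new modulus lcm = 3952.
    Write x = 198 + 247·t and substitute into x ≡ 14 (mod 16): 247·t ≡ 14 − 198 = -184 (mod 16).
    Reduce coefficients mod 16: 7·t ≡ 8 (mod 16).
    The inverse of 7 mod 16 is 7 (since 7·7 = 49 = 3·16 + 1), so t ≡ 7·8 = 56 ≡ 8 (mod 16).
    Then x = 198 + 247·8 = 2174, valid modulo lcm(247, 16) = 3952: x ≡ 2174 (mod 3952).
  Combine with x ≡ 6 (mod 7); new modulus lcm = 27664.
    Write x = 2174 + 3952·t and substitute into x ≡ 6 (mod 7): 3952·t ≡ 6 − 2174 = -2168 (mod 7).
    Reduce coefficients mod 7: 4·t ≡ 2 (mod 7).
    The inverse of 4 mod 7 is 2 (since 4·2 = 8 = 1·7 + 1), so t ≡ 2·2 = 4 ≡ 4 (mod 7).
    Then x = 2174 + 3952·4 = 17982, valid modulo lcm(3952, 7) = 27664: x ≡ 17982 (mod 27664).
  Combine with x ≡ 1 (mod 5); new modulus lcm = 138320.
    Write x = 17982 + 27664·t and substitute into x ≡ 1 (mod 5): 27664·t ≡ 1 − 17982 = -17981 (mod 5).
    Reduce coefficients mod 5: 4·t ≡ 4 (mod 5).
    The inverse of 4 mod 5 is 4 (since 4·4 = 16 = 3·5 + 1), so t ≡ 4·4 = 16 ≡ 1 (mod 5).
    Then x = 17982 + 27664·1 = 45646, valid modulo lcm(27664, 5) = 138320: x ≡ 45646 (mod 138320).
Verify against each original: 45646 mod 13 = 3, 45646 mod 19 = 8, 45646 mod 16 = 14, 45646 mod 7 = 6, 45646 mod 5 = 1.

x ≡ 45646 (mod 138320).


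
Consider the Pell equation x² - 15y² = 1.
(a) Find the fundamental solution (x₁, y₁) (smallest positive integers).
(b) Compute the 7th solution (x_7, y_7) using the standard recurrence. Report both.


Step 1: Find the fundamental solution (x₁, y₁) of x² - 15y² = 1.
  Expand √15 as a continued fraction. a₀ = ⌊√15⌋ = 3; iterate m_{k+1} = d_k·a_k − m_k, d_{k+1} = (15 − m_{k+1}²)/d_k, a_{k+1} = ⌊(a₀ + m_{k+1})/d_{k+1}⌋ (starting m₀ = 0, d₀ = 1), with convergents p_k = a_k·p_{k-1} + p_{k-2}, q_k = a_k·q_{k-1} + q_{k-2} (p₋₁ = 1, q₋₁ = 0):
  k = 0: a₀ = 3; p₀/q₀ = 3/1; p₀² − 15·q₀² = 9 − 15 = -6.
  k = 1: m = 3, d = 6, a = ⌊(3 + 3)/6⌋ = 1; p/q = (1·3 + 1)/(1·1 + 0) = 4/1; p² − 15·q² = 16 − 15 = 1.
  The first convergent with p² − 15·q² = 1 gives the fundamental solution (x₁, y₁) = (4, 1).
Step 2: Apply the recurrence (x_{n+1}, y_{n+1}) = (x₁x_n + 15y₁y_n, x₁y_n + y₁x_n) repeatedly.
  From (x_1, y_1) = (4, 1): x_2 = 4·4 + 15·1·1 = 31; y_2 = 4·1 + 1·4 = 8.
  From (x_2, y_2) = (31, 8): x_3 = 4·31 + 15·1·8 = 244; y_3 = 4·8 + 1·31 = 63.
  From (x_3, y_3) = (244, 63): x_4 = 4·244 + 15·1·63 = 1921; y_4 = 4·63 + 1·244 = 496.
  From (x_4, y_4) = (1921, 496): x_5 = 4·1921 + 15·1·496 = 15124; y_5 = 4·496 + 1·1921 = 3905.
  From (x_5, y_5) = (15124, 3905): x_6 = 4·15124 + 15·1·3905 = 119071; y_6 = 4·3905 + 1·15124 = 30744.
  From (x_6, y_6) = (119071, 30744): x_7 = 4·119071 + 15·1·30744 = 937444; y_7 = 4·30744 + 1·119071 = 242047.
Step 3: Verify x_7² - 15·y_7² = 878801253136 - 878801253135 = 1 (should be 1). ✓

(x_1, y_1) = (4, 1); (x_7, y_7) = (937444, 242047).


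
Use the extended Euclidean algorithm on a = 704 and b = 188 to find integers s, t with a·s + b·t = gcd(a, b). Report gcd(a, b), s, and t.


Euclidean algorithm on (704, 188) — divide until remainder is 0:
  704 = 3 · 188 + 140
  188 = 1 · 140 + 48
  140 = 2 · 48 + 44
  48 = 1 · 44 + 4
  44 = 11 · 4 + 0
gcd(704, 188) = 4.
Track Bezout coefficients alongside the remainders: start with r₀ = 704 = a·1 + b·0 (s = 1, t = 0) and r₁ = 188 = a·0 + b·1 (s = 0, t = 1); each new remainder r_{k+1} = r_{k-1} − q_k·r_k inherits s_{k+1} = s_{k-1} − q_k·s_k, t_{k+1} = t_{k-1} − q_k·t_k, so r_k = a·s_k + b·t_k at every step:
  q = 3: r = 140, s = 1 − 3·0 = 1, t = 0 − 3·1 = -3  (check: 704·1 + 188·(-3) = 140)
  q = 1: r = 48, s = 0 − 1·1 = -1, t = 1 − 1·(-3) = 4  (check: 704·(-1) + 188·4 = 48)
  q = 2: r = 44, s = 1 − 2·(-1) = 3, t = -3 − 2·4 = -11  (check: 704·3 + 188·(-11) = 44)
  q = 1: r = 4, s = -1 − 1·3 = -4, t = 4 − 1·(-11) = 15  (check: 704·(-4) + 188·15 = 4)
The row with r = 4 (the gcd) gives the Bezout coefficients s = -4, t = 15.
Result: 704 · (-4) + 188 · (15) = 4.

gcd(704, 188) = 4; s = -4, t = 15 (check: 704·(-4) + 188·15 = 4).


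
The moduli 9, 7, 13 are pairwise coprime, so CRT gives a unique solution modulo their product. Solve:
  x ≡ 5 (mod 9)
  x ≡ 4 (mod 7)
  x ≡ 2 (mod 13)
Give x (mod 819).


Moduli 9, 7, 13 are pairwise coprime; by CRT there is a unique solution modulo M = 9 · 7 · 13 = 819.
Solve pairwise, accumulating the modulus:
  Start with x ≡ 5 (mod 9).
  Combine with x ≡ 4 (mod 7): since gcd(9, 7) = 1, we get a unique residue mod 63.
    Write x = 5 + 9·t and substitute into x ≡ 4 (mod 7): 9·t ≡ 4 − 5 = -1 (mod 7).
    Reduce coefficients mod 7: 2·t ≡ 6 (mod 7).
    The inverse of 2 mod 7 is 4 (since 2·4 = 8 = 1·7 + 1), so t ≡ 4·6 = 24 ≡ 3 (mod 7).
    Then x = 5 + 9·3 = 32, valid modulo lcm(9, 7) = 63: x ≡ 32 (mod 63).
  Combine with x ≡ 2 (mod 13): since gcd(63, 13) = 1, we get a unique residue mod 819.
    Write x = 32 + 63·t and substitute into x ≡ 2 (mod 13): 63·t ≡ 2 − 32 = -30 (mod 13).
    Reduce coefficients mod 13: 11·t ≡ 9 (mod 13).
    The inverse of 11 mod 13 is 6 (since 11·6 = 66 = 5·13 + 1), so t ≡ 6·9 = 54 ≡ 2 (mod 13).
    Then x = 32 + 63·2 = 158, valid modulo lcm(63, 13) = 819: x ≡ 158 (mod 819).
Verify: 158 mod 9 = 5 ✓, 158 mod 7 = 4 ✓, 158 mod 13 = 2 ✓.

x ≡ 158 (mod 819).


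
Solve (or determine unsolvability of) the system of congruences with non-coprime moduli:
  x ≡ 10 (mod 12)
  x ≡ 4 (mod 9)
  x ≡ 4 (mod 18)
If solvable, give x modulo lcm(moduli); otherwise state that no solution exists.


Moduli 12, 9, 18 are not pairwise coprime, so CRT works modulo lcm(m_i) when all pairwise compatibility conditions hold.
Pairwise compatibility: gcd(m_i, m_j) must divide a_i - a_j for every pair.
Merge one congruence at a time:
  Start: x ≡ 10 (mod 12).
  Combine with x ≡ 4 (mod 9): gcd(12, 9) = 3; 4 - 10 = -6, which IS divisible by 3, so compatible.
    Write x = 10 + 12·t and substitute into x ≡ 4 (mod 9): 12·t ≡ 4 − 10 = -6 (mod 9).
    Divide the congruence (and modulus) by g = 3: 4·t ≡ -2 (mod 3).
    Reduce coefficients mod 3: 1·t ≡ 1 (mod 3).
    So t ≡ 1 (mod 3).
    Then x = 10 + 12·1 = 22, valid modulo lcm(12, 9) = 36: x ≡ 22 (mod 36).
  Combine with x ≡ 4 (mod 18): gcd(36, 18) = 18; 4 - 22 = -18, which IS divisible by 18, so compatible.
    Write x = 22 + 36·t and substitute into x ≡ 4 (mod 18): 36·t ≡ 4 − 22 = -18 (mod 18).
    Divide the congruence (and modulus) by g = 18: 2·t ≡ -1 (mod 1).
    Modulo 1 every t works; take t = 0.
    Then x = 22 + 36·0 = 22, valid modulo lcm(36, 18) = 36: x ≡ 22 (mod 36).
Verify: 22 mod 12 = 10, 22 mod 9 = 4, 22 mod 18 = 4.

x ≡ 22 (mod 36).


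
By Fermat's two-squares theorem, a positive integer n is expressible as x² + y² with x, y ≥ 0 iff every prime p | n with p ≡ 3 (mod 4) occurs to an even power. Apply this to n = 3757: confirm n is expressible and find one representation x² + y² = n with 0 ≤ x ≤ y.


Step 1: Factor n = 3757 = 13 · 17^2.
Step 2: Check the mod-4 condition on each prime factor: 13 ≡ 1 (mod 4), exponent 1; 17 ≡ 1 (mod 4), exponent 2.
All primes ≡ 3 (mod 4) appear to even exponent (or don't appear), so by the two-squares theorem n IS expressible as a sum of two squares.
Step 3: Build a representation. Here n = 13 · 17 · 17 is a product of primes ≡ 1 (mod 4). Each prime p ≡ 1 (mod 4) is itself a sum of two squares; find a² by testing p − a² for a perfect square:
  13: 13 − 1² = 12, 13 − 2² = 9 = 3² ⇒ 13 = 2² + 3².
  17: 17 − 1² = 16 = 4² ⇒ 17 = 1² + 4².
  Combine using the Brahmagupta–Fibonacci identity (a² + b²)(c² + d²) = (ac − bd)² + (ad + bc)² = (ac + bd)² + (ad − bc)²:
  13 · 17 = 221: from (2² + 3²)(1² + 4²), take (2·1 − 3·4, 2·4 + 3·1) = (2 − 12, 8 + 3) = (-10, 11); dropping signs (only squares matter) gives (10, 11); check 10² + 11² = 100 + 121 = 221 ✓.
  221 · 17 = 3757: from (10² + 11²)(1² + 4²), take (10·1 − 11·4, 10·4 + 11·1) = (10 − 44, 40 + 11) = (-34, 51); dropping signs (only squares matter) gives (34, 51); check 34² + 51² = 1156 + 2601 = 3757 ✓.
Step 4: Order so x ≤ y and verify: 34² + 51² = 1156 + 2601 = 3757 = n. ✓

n = 3757 = 34² + 51² (one valid representation with x ≤ y).


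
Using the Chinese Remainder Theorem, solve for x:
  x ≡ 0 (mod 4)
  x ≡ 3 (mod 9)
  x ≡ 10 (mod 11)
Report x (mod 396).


Moduli 4, 9, 11 are pairwise coprime; by CRT there is a unique solution modulo M = 4 · 9 · 11 = 396.
Solve pairwise, accumulating the modulus:
  Start with x ≡ 0 (mod 4).
  Combine with x ≡ 3 (mod 9): since gcd(4, 9) = 1, we get a unique residue mod 36.
    Write x = 0 + 4·t and substitute into x ≡ 3 (mod 9): 4·t ≡ 3 − 0 = 3 (mod 9).
    The inverse of 4 mod 9 is 7 (since 4·7 = 28 = 3·9 + 1), so t ≡ 7·3 = 21 ≡ 3 (mod 9).
    Then x = 0 + 4·3 = 12, valid modulo lcm(4, 9) = 36: x ≡ 12 (mod 36).
  Combine with x ≡ 10 (mod 11): since gcd(36, 11) = 1, we get a unique residue mod 396.
    Write x = 12 + 36·t and substitute into x ≡ 10 (mod 11): 36·t ≡ 10 − 12 = -2 (mod 11).
    Reduce coefficients mod 11: 3·t ≡ 9 (mod 11).
    The inverse of 3 mod 11 is 4 (since 3·4 = 12 = 1·11 + 1), so t ≡ 4·9 = 36 ≡ 3 (mod 11).
    Then x = 12 + 36·3 = 120, valid modulo lcm(36, 11) = 396: x ≡ 120 (mod 396).
Verify: 120 mod 4 = 0 ✓, 120 mod 9 = 3 ✓, 120 mod 11 = 10 ✓.

x ≡ 120 (mod 396).


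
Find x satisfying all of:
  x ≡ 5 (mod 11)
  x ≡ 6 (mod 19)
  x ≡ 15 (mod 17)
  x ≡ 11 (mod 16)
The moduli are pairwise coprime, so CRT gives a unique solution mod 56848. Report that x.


Product of moduli M = 11 · 19 · 17 · 16 = 56848.
Merge one congruence at a time:
  Start: x ≡ 5 (mod 11).
  Combine with x ≡ 6 (mod 19); new modulus lcm = 209.
    Write x = 5 + 11·t and substitute into x ≡ 6 (mod 19): 11·t ≡ 6 − 5 = 1 (mod 19).
    The inverse of 11 mod 19 is 7 (since 11·7 = 77 = 4·19 + 1), so t ≡ 7·1 = 7 ≡ 7 (mod 19).
    Then x = 5 + 11·7 = 82, valid modulo lcm(11, 19) = 209: x ≡ 82 (mod 209).
  Combine with x ≡ 15 (mod 17); new modulus lcm = 3553.
    Write x = 82 + 209·t and substitute into x ≡ 15 (mod 17): 209·t ≡ 15 − 82 = -67 (mod 17).
    Reduce coefficients mod 17: 5·t ≡ 1 (mod 17).
    The inverse of 5 mod 17 is 7 (since 5·7 = 35 = 2·17 + 1), so t ≡ 7·1 = 7 ≡ 7 (mod 17).
    Then x = 82 + 209·7 = 1545, valid modulo lcm(209, 17) = 3553: x ≡ 1545 (mod 3553).
  Combine with x ≡ 11 (mod 16); new modulus lcm = 56848.
    Write x = 1545 + 3553·t and substitute into x ≡ 11 (mod 16): 3553·t ≡ 11 − 1545 = -1534 (mod 16).
    Reduce coefficients mod 16: 1·t ≡ 2 (mod 16).
    So t ≡ 2 (mod 16).
    Then x = 1545 + 3553·2 = 8651, valid modulo lcm(3553, 16) = 56848: x ≡ 8651 (mod 56848).
Verify against each original: 8651 mod 11 = 5, 8651 mod 19 = 6, 8651 mod 17 = 15, 8651 mod 16 = 11.

x ≡ 8651 (mod 56848).


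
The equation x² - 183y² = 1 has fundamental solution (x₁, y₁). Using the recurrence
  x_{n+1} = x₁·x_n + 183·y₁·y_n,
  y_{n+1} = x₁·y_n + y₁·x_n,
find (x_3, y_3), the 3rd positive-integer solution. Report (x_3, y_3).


Step 1: Find the fundamental solution (x₁, y₁) of x² - 183y² = 1.
  Expand √183 as a continued fraction. a₀ = ⌊√183⌋ = 13; iterate m_{k+1} = d_k·a_k − m_k, d_{k+1} = (183 − m_{k+1}²)/d_k, a_{k+1} = ⌊(a₀ + m_{k+1})/d_{k+1}⌋ (starting m₀ = 0, d₀ = 1), with convergents p_k = a_k·p_{k-1} + p_{k-2}, q_k = a_k·q_{k-1} + q_{k-2} (p₋₁ = 1, q₋₁ = 0):
  k = 0: a₀ = 13; p₀/q₀ = 13/1; p₀² − 183·q₀² = 169 − 183 = -14.
  k = 1: m = 13, d = 14, a = ⌊(13 + 13)/14⌋ = 1; p/q = (1·13 + 1)/(1·1 + 0) = 14/1; p² − 183·q² = 196 − 183 = 13.
  k = 2: m = 1, d = 13, a = ⌊(13 + 1)/13⌋ = 1; p/q = (1·14 + 13)/(1·1 + 1) = 27/2; p² − 183·q² = 729 − 732 = -3.
  k = 3: m = 12, d = 3, a = ⌊(13 + 12)/3⌋ = 8; p/q = (8·27 + 14)/(8·2 + 1) = 230/17; p² − 183·q² = 52900 − 52887 = 13.
  k = 4: m = 12, d = 13, a = ⌊(13 + 12)/13⌋ = 1; p/q = (1·230 + 27)/(1·17 + 2) = 257/19; p² − 183·q² = 66049 − 66063 = -14.
  k = 5: m = 1, d = 14, a = ⌊(13 + 1)/14⌋ = 1; p/q = (1·257 + 230)/(1·19 + 17) = 487/36; p² − 183·q² = 237169 − 237168 = 1.
  The first convergent with p² − 183·q² = 1 gives the fundamental solution (x₁, y₁) = (487, 36).
Step 2: Apply the recurrence (x_{n+1}, y_{n+1}) = (x₁x_n + 183y₁y_n, x₁y_n + y₁x_n) repeatedly.
  From (x_1, y_1) = (487, 36): x_2 = 487·487 + 183·36·36 = 474337; y_2 = 487·36 + 36·487 = 35064.
  From (x_2, y_2) = (474337, 35064): x_3 = 487·474337 + 183·36·35064 = 462003751; y_3 = 487·35064 + 36·474337 = 34152300.
Step 3: Verify x_3² - 183·y_3² = 213447465938070001 - 213447465938070000 = 1 (should be 1). ✓

(x_1, y_1) = (487, 36); (x_3, y_3) = (462003751, 34152300).


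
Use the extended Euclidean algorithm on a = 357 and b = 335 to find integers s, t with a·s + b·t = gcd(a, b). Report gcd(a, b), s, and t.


Euclidean algorithm on (357, 335) — divide until remainder is 0:
  357 = 1 · 335 + 22
  335 = 15 · 22 + 5
  22 = 4 · 5 + 2
  5 = 2 · 2 + 1
  2 = 2 · 1 + 0
gcd(357, 335) = 1.
Track Bezout coefficients alongside the remainders: start with r₀ = 357 = a·1 + b·0 (s = 1, t = 0) and r₁ = 335 = a·0 + b·1 (s = 0, t = 1); each new remainder r_{k+1} = r_{k-1} − q_k·r_k inherits s_{k+1} = s_{k-1} − q_k·s_k, t_{k+1} = t_{k-1} − q_k·t_k, so r_k = a·s_k + b·t_k at every step:
  q = 1: r = 22, s = 1 − 1·0 = 1, t = 0 − 1·1 = -1  (check: 357·1 + 335·(-1) = 22)
  q = 15: r = 5, s = 0 − 15·1 = -15, t = 1 − 15·(-1) = 16  (check: 357·(-15) + 335·16 = 5)
  q = 4: r = 2, s = 1 − 4·(-15) = 61, t = -1 − 4·16 = -65  (check: 357·61 + 335·(-65) = 2)
  q = 2: r = 1, s = -15 − 2·61 = -137, t = 16 − 2·(-65) = 146  (check: 357·(-137) + 335·146 = 1)
The row with r = 1 (the gcd) gives the Bezout coefficients s = -137, t = 146.
Result: 357 · (-137) + 335 · (146) = 1.

gcd(357, 335) = 1; s = -137, t = 146 (check: 357·(-137) + 335·146 = 1).


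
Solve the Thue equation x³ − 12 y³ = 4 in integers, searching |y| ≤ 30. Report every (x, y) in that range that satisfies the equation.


The equation is x³ - 12y³ = 4. For fixed y, x³ = 12·y³ + 4, so a solution requires the RHS to be a perfect cube.
Strategy: iterate y from -30 to 30, compute RHS = 12·y³ + 4, and check whether it is a (positive or negative) perfect cube.
Check small values of y:
  y = 0: RHS = 4 is not a perfect cube.
  y = 1: RHS = 16 is not a perfect cube.
  y = -1: RHS = -8 = (-2)³ ⇒ x = -2 works.
  y = 2: RHS = 100 is not a perfect cube.
  y = -2: RHS = -92 is not a perfect cube.
  y = 3: RHS = 328 is not a perfect cube.
  y = -3: RHS = -320 is not a perfect cube.
Continuing the search up to |y| = 30 finds no further solutions beyond those listed.
Collected solutions: (-2, -1).

Solutions (with |y| ≤ 30): (-2, -1).


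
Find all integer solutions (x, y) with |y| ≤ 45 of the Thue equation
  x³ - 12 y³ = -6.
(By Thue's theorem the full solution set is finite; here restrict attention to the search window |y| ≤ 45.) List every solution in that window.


The equation is x³ - 12y³ = -6. For fixed y, x³ = 12·y³ − 6, so a solution requires the RHS to be a perfect cube.
Strategy: iterate y from -45 to 45, compute RHS = 12·y³ − 6, and check whether it is a (positive or negative) perfect cube.
Check small values of y:
  y = 0: RHS = -6 is not a perfect cube.
  y = 1: RHS = 6 is not a perfect cube.
  y = -1: RHS = -18 is not a perfect cube.
  y = 2: RHS = 90 is not a perfect cube.
  y = -2: RHS = -102 is not a perfect cube.
  y = 3: RHS = 318 is not a perfect cube.
  y = -3: RHS = -330 is not a perfect cube.
Continuing the search up to |y| = 45 finds no solutions either.
No (x, y) in the scanned range satisfies the equation.

No integer solutions with |y| ≤ 45.


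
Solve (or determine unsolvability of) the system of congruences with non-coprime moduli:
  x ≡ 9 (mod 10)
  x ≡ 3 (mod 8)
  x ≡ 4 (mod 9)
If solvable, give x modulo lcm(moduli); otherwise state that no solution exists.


Moduli 10, 8, 9 are not pairwise coprime, so CRT works modulo lcm(m_i) when all pairwise compatibility conditions hold.
Pairwise compatibility: gcd(m_i, m_j) must divide a_i - a_j for every pair.
Merge one congruence at a time:
  Start: x ≡ 9 (mod 10).
  Combine with x ≡ 3 (mod 8): gcd(10, 8) = 2; 3 - 9 = -6, which IS divisible by 2, so compatible.
    Write x = 9 + 10·t and substitute into x ≡ 3 (mod 8): 10·t ≡ 3 − 9 = -6 (mod 8).
    Divide the congruence (and modulus) by g = 2: 5·t ≡ -3 (mod 4).
    Reduce coefficients mod 4: 1·t ≡ 1 (mod 4).
    So t ≡ 1 (mod 4).
    Then x = 9 + 10·1 = 19, valid modulo lcm(10, 8) = 40: x ≡ 19 (mod 40).
  Combine with x ≡ 4 (mod 9): gcd(40, 9) = 1; 4 - 19 = -15, which IS divisible by 1, so compatible.
    Write x = 19 + 40·t and substitute into x ≡ 4 (mod 9): 40·t ≡ 4 − 19 = -15 (mod 9).
    Reduce coefficients mod 9: 4·t ≡ 3 (mod 9).
    The inverse of 4 mod 9 is 7 (since 4·7 = 28 = 3·9 + 1), so t ≡ 7·3 = 21 ≡ 3 (mod 9).
    Then x = 19 + 40·3 = 139, valid modulo lcm(40, 9) = 360: x ≡ 139 (mod 360).
Verify: 139 mod 10 = 9, 139 mod 8 = 3, 139 mod 9 = 4.

x ≡ 139 (mod 360).


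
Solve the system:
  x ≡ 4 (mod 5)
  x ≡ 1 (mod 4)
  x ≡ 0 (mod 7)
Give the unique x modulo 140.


Moduli 5, 4, 7 are pairwise coprime; by CRT there is a unique solution modulo M = 5 · 4 · 7 = 140.
Solve pairwise, accumulating the modulus:
  Start with x ≡ 4 (mod 5).
  Combine with x ≡ 1 (mod 4): since gcd(5, 4) = 1, we get a unique residue mod 20.
    Write x = 4 + 5·t and substitute into x ≡ 1 (mod 4): 5·t ≡ 1 − 4 = -3 (mod 4).
    Reduce coefficients mod 4: 1·t ≡ 1 (mod 4).
    So t ≡ 1 (mod 4).
    Then x = 4 + 5·1 = 9, valid modulo lcm(5, 4) = 20: x ≡ 9 (mod 20).
  Combine with x ≡ 0 (mod 7): since gcd(20, 7) = 1, we get a unique residue mod 140.
    Write x = 9 + 20·t and substitute into x ≡ 0 (mod 7): 20·t ≡ 0 − 9 = -9 (mod 7).
    Reduce coefficients mod 7: 6·t ≡ 5 (mod 7).
    The inverse of 6 mod 7 is 6 (since 6·6 = 36 = 5·7 + 1), so t ≡ 6·5 = 30 ≡ 2 (mod 7).
    Then x = 9 + 20·2 = 49, valid modulo lcm(20, 7) = 140: x ≡ 49 (mod 140).
Verify: 49 mod 5 = 4 ✓, 49 mod 4 = 1 ✓, 49 mod 7 = 0 ✓.

x ≡ 49 (mod 140).


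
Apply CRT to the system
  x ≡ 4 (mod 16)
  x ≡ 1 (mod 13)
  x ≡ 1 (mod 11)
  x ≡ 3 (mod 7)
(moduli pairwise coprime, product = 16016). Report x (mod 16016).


Product of moduli M = 16 · 13 · 11 · 7 = 16016.
Merge one congruence at a time:
  Start: x ≡ 4 (mod 16).
  Combine with x ≡ 1 (mod 13); new modulus lcm = 208.
    Write x = 4 + 16·t and substitute into x ≡ 1 (mod 13): 16·t ≡ 1 − 4 = -3 (mod 13).
    Reduce coefficients mod 13: 3·t ≡ 10 (mod 13).
    The inverse of 3 mod 13 is 9 (since 3·9 = 27 = 2·13 + 1), so t ≡ 9·10 = 90 ≡ 12 (mod 13).
    Then x = 4 + 16·12 = 196, valid modulo lcm(16, 13) = 208: x ≡ 196 (mod 208).
  Combine with x ≡ 1 (mod 11); new modulus lcm = 2288.
    Write x = 196 + 208·t and substitute into x ≡ 1 (mod 11): 208·t ≡ 1 − 196 = -195 (mod 11).
    Reduce coefficients mod 11: 10·t ≡ 3 (mod 11).
    The inverse of 10 mod 11 is 10 (since 10·10 = 100 = 9·11 + 1), so t ≡ 10·3 = 30 ≡ 8 (mod 11).
    Then x = 196 + 208·8 = 1860, valid modulo lcm(208, 11) = 2288: x ≡ 1860 (mod 2288).
  Combine with x ≡ 3 (mod 7); new modulus lcm = 16016.
    Write x = 1860 + 2288·t and substitute into x ≡ 3 (mod 7): 2288·t ≡ 3 − 1860 = -1857 (mod 7).
    Reduce coefficients mod 7: 6·t ≡ 5 (mod 7).
    The inverse of 6 mod 7 is 6 (since 6·6 = 36 = 5·7 + 1), so t ≡ 6·5 = 30 ≡ 2 (mod 7).
    Then x = 1860 + 2288·2 = 6436, valid modulo lcm(2288, 7) = 16016: x ≡ 6436 (mod 16016).
Verify against each original: 6436 mod 16 = 4, 6436 mod 13 = 1, 6436 mod 11 = 1, 6436 mod 7 = 3.

x ≡ 6436 (mod 16016).


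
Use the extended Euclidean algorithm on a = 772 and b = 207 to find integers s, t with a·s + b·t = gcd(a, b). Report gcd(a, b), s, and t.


Euclidean algorithm on (772, 207) — divide until remainder is 0:
  772 = 3 · 207 + 151
  207 = 1 · 151 + 56
  151 = 2 · 56 + 39
  56 = 1 · 39 + 17
  39 = 2 · 17 + 5
  17 = 3 · 5 + 2
  5 = 2 · 2 + 1
  2 = 2 · 1 + 0
gcd(772, 207) = 1.
Track Bezout coefficients alongside the remainders: start with r₀ = 772 = a·1 + b·0 (s = 1, t = 0) and r₁ = 207 = a·0 + b·1 (s = 0, t = 1); each new remainder r_{k+1} = r_{k-1} − q_k·r_k inherits s_{k+1} = s_{k-1} − q_k·s_k, t_{k+1} = t_{k-1} − q_k·t_k, so r_k = a·s_k + b·t_k at every step:
  q = 3: r = 151, s = 1 − 3·0 = 1, t = 0 − 3·1 = -3  (check: 772·1 + 207·(-3) = 151)
  q = 1: r = 56, s = 0 − 1·1 = -1, t = 1 − 1·(-3) = 4  (check: 772·(-1) + 207·4 = 56)
  q = 2: r = 39, s = 1 − 2·(-1) = 3, t = -3 − 2·4 = -11  (check: 772·3 + 207·(-11) = 39)
  q = 1: r = 17, s = -1 − 1·3 = -4, t = 4 − 1·(-11) = 15  (check: 772·(-4) + 207·15 = 17)
  q = 2: r = 5, s = 3 − 2·(-4) = 11, t = -11 − 2·15 = -41  (check: 772·11 + 207·(-41) = 5)
  q = 3: r = 2, s = -4 − 3·11 = -37, t = 15 − 3·(-41) = 138  (check: 772·(-37) + 207·138 = 2)
  q = 2: r = 1, s = 11 − 2·(-37) = 85, t = -41 − 2·138 = -317  (check: 772·85 + 207·(-317) = 1)
The row with r = 1 (the gcd) gives the Bezout coefficients s = 85, t = -317.
Result: 772 · (85) + 207 · (-317) = 1.

gcd(772, 207) = 1; s = 85, t = -317 (check: 772·85 + 207·(-317) = 1).


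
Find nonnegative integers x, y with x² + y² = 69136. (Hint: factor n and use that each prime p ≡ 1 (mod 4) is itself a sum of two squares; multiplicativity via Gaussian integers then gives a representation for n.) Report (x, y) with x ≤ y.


Step 1: Factor n = 69136 = 2^4 · 29 · 149.
Step 2: Check the mod-4 condition on each prime factor: 2 = 2 (special); 29 ≡ 1 (mod 4), exponent 1; 149 ≡ 1 (mod 4), exponent 1.
All primes ≡ 3 (mod 4) appear to even exponent (or don't appear), so by the two-squares theorem n IS expressible as a sum of two squares.
Step 3: Build a representation. Group n = k² · m with k = 4 and m = 29 · 149 = 4321 (a product of primes ≡ 1 (mod 4)); a representation of m scales to one of n via (k·x)² + (k·y)² = k²(x² + y²). Each prime p ≡ 1 (mod 4) is itself a sum of two squares; find a² by testing p − a² for a perfect square:
  29: 29 − 1² = 28, 29 − 2² = 25 = 5² ⇒ 29 = 2² + 5².
  149: 149 − 1² = 148, 149 − 2² = 145, 149 − 3² = 140, 149 − 4² = 133, 149 − 5² = 124, 149 − 6² = 113, 149 − 7² = 100 = 10² ⇒ 149 = 7² + 10².
  Combine using the Brahmagupta–Fibonacci identity (a² + b²)(c² + d²) = (ac − bd)² + (ad + bc)² = (ac + bd)² + (ad − bc)²:
  29 · 149 = 4321: from (2² + 5²)(7² + 10²), take (2·7 − 5·10, 2·10 + 5·7) = (14 − 50, 20 + 35) = (-36, 55); dropping signs (only squares matter) gives (36, 55); check 36² + 55² = 1296 + 3025 = 4321 ✓.
  Scale by k = 4: (4·36, 4·55) = (144, 220).
Step 4: Order so x ≤ y and verify: 144² + 220² = 20736 + 48400 = 69136 = n. ✓

n = 69136 = 144² + 220² (one valid representation with x ≤ y).


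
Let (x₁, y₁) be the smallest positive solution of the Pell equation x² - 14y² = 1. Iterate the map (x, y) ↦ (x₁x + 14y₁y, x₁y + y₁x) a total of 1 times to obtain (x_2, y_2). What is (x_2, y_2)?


Step 1: Find the fundamental solution (x₁, y₁) of x² - 14y² = 1.
  Expand √14 as a continued fraction. a₀ = ⌊√14⌋ = 3; iterate m_{k+1} = d_k·a_k − m_k, d_{k+1} = (14 − m_{k+1}²)/d_k, a_{k+1} = ⌊(a₀ + m_{k+1})/d_{k+1}⌋ (starting m₀ = 0, d₀ = 1), with convergents p_k = a_k·p_{k-1} + p_{k-2}, q_k = a_k·q_{k-1} + q_{k-2} (p₋₁ = 1, q₋₁ = 0):
  k = 0: a₀ = 3; p₀/q₀ = 3/1; p₀² − 14·q₀² = 9 − 14 = -5.
  k = 1: m = 3, d = 5, a = ⌊(3 + 3)/5⌋ = 1; p/q = (1·3 + 1)/(1·1 + 0) = 4/1; p² − 14·q² = 16 − 14 = 2.
  k = 2: m = 2, d = 2, a = ⌊(3 + 2)/2⌋ = 2; p/q = (2·4 + 3)/(2·1 + 1) = 11/3; p² − 14·q² = 121 − 126 = -5.
  k = 3: m = 2, d = 5, a = ⌊(3 + 2)/5⌋ = 1; p/q = (1·11 + 4)/(1·3 + 1) = 15/4; p² − 14·q² = 225 − 224 = 1.
  The first convergent with p² − 14·q² = 1 gives the fundamental solution (x₁, y₁) = (15, 4).
Step 2: Apply the recurrence (x_{n+1}, y_{n+1}) = (x₁x_n + 14y₁y_n, x₁y_n + y₁x_n) repeatedly.
  From (x_1, y_1) = (15, 4): x_2 = 15·15 + 14·4·4 = 449; y_2 = 15·4 + 4·15 = 120.
Step 3: Verify x_2² - 14·y_2² = 201601 - 201600 = 1 (should be 1). ✓

(x_1, y_1) = (15, 4); (x_2, y_2) = (449, 120).


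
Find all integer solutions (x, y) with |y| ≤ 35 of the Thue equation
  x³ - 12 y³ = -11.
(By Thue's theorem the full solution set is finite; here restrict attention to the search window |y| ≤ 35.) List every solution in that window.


The equation is x³ - 12y³ = -11. For fixed y, x³ = 12·y³ − 11, so a solution requires the RHS to be a perfect cube.
Strategy: iterate y from -35 to 35, compute RHS = 12·y³ − 11, and check whether it is a (positive or negative) perfect cube.
Check small values of y:
  y = 0: RHS = -11 is not a perfect cube.
  y = 1: RHS = 1 = (1)³ ⇒ x = 1 works.
  y = -1: RHS = -23 is not a perfect cube.
  y = 2: RHS = 85 is not a perfect cube.
  y = -2: RHS = -107 is not a perfect cube.
  y = 3: RHS = 313 is not a perfect cube.
  y = -3: RHS = -335 is not a perfect cube.
Continuing the search up to |y| = 35 finds no further solutions beyond those listed.
Collected solutions: (1, 1).

Solutions (with |y| ≤ 35): (1, 1).


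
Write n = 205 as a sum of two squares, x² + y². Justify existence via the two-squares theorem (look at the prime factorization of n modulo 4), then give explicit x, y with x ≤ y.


Step 1: Factor n = 205 = 5 · 41.
Step 2: Check the mod-4 condition on each prime factor: 5 ≡ 1 (mod 4), exponent 1; 41 ≡ 1 (mod 4), exponent 1.
All primes ≡ 3 (mod 4) appear to even exponent (or don't appear), so by the two-squares theorem n IS expressible as a sum of two squares.
Step 3: Build a representation. Here n = 5 · 41 is a product of primes ≡ 1 (mod 4). Each prime p ≡ 1 (mod 4) is itself a sum of two squares; find a² by testing p − a² for a perfect square:
  5: 5 − 1² = 4 = 2² ⇒ 5 = 1² + 2².
  41: 41 − 1² = 40, 41 − 2² = 37, 41 − 3² = 32, 41 − 4² = 25 = 5² ⇒ 41 = 4² + 5².
  Combine using the Brahmagupta–Fibonacci identity (a² + b²)(c² + d²) = (ac − bd)² + (ad + bc)² = (ac + bd)² + (ad − bc)²:
  5 · 41 = 205: from (1² + 2²)(4² + 5²), take (1·4 − 2·5, 1·5 + 2·4) = (4 − 10, 5 + 8) = (-6, 13); dropping signs (only squares matter) gives (6, 13); check 6² + 13² = 36 + 169 = 205 ✓.
Step 4: Order so x ≤ y and verify: 6² + 13² = 36 + 169 = 205 = n. ✓

n = 205 = 6² + 13² (one valid representation with x ≤ y).


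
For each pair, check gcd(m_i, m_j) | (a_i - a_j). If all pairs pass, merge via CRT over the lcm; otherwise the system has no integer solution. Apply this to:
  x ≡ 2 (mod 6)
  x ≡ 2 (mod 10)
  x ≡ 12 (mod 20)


Moduli 6, 10, 20 are not pairwise coprime, so CRT works modulo lcm(m_i) when all pairwise compatibility conditions hold.
Pairwise compatibility: gcd(m_i, m_j) must divide a_i - a_j for every pair.
Merge one congruence at a time:
  Start: x ≡ 2 (mod 6).
  Combine with x ≡ 2 (mod 10): gcd(6, 10) = 2; 2 - 2 = 0, which IS divisible by 2, so compatible.
    Write x = 2 + 6·t and substitute into x ≡ 2 (mod 10): 6·t ≡ 2 − 2 = 0 (mod 10).
    Divide the congruence (and modulus) by g = 2: 3·t ≡ 0 (mod 5).
    The inverse of 3 mod 5 is 2 (since 3·2 = 6 = 1·5 + 1), so t ≡ 2·0 = 0 ≡ 0 (mod 5).
    Then x = 2 + 6·0 = 2, valid modulo lcm(6, 10) = 30: x ≡ 2 (mod 30).
  Combine with x ≡ 12 (mod 20): gcd(30, 20) = 10; 12 - 2 = 10, which IS divisible by 10, so compatible.
    Write x = 2 + 30·t and substitute into x ≡ 12 (mod 20): 30·t ≡ 12 − 2 = 10 (mod 20).
    Divide the congruence (and modulus) by g = 10: 3·t ≡ 1 (mod 2).
    Reduce coefficients mod 2: 1·t ≡ 1 (mod 2).
    So t ≡ 1 (mod 2).
    Then x = 2 + 30·1 = 32, valid modulo lcm(30, 20) = 60: x ≡ 32 (mod 60).
Verify: 32 mod 6 = 2, 32 mod 10 = 2, 32 mod 20 = 12.

x ≡ 32 (mod 60).


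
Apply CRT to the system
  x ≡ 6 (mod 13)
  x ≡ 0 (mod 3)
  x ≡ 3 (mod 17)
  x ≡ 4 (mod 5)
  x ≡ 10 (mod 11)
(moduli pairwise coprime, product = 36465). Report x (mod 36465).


Product of moduli M = 13 · 3 · 17 · 5 · 11 = 36465.
Merge one congruence at a time:
  Start: x ≡ 6 (mod 13).
  Combine with x ≡ 0 (mod 3); new modulus lcm = 39.
    Write x = 6 + 13·t and substitute into x ≡ 0 (mod 3): 13·t ≡ 0 − 6 = -6 (mod 3).
    Reduce coefficients mod 3: 1·t ≡ 0 (mod 3).
    So t ≡ 0 (mod 3).
    Then x = 6 + 13·0 = 6, valid modulo lcm(13, 3) = 39: x ≡ 6 (mod 39).
  Combine with x ≡ 3 (mod 17); new modulus lcm = 663.
    Write x = 6 + 39·t and substitute into x ≡ 3 (mod 17): 39·t ≡ 3 − 6 = -3 (mod 17).
    Reduce coefficients mod 17: 5·t ≡ 14 (mod 17).
    The inverse of 5 mod 17 is 7 (since 5·7 = 35 = 2·17 + 1), so t ≡ 7·14 = 98 ≡ 13 (mod 17).
    Then x = 6 + 39·13 = 513, valid modulo lcm(39, 17) = 663: x ≡ 513 (mod 663).
  Combine with x ≡ 4 (mod 5); new modulus lcm = 3315.
    Write x = 513 + 663·t and substitute into x ≡ 4 (mod 5): 663·t ≡ 4 − 513 = -509 (mod 5).
    Reduce coefficients mod 5: 3·t ≡ 1 (mod 5).
    The inverse of 3 mod 5 is 2 (since 3·2 = 6 = 1·5 + 1), so t ≡ 2·1 = 2 ≡ 2 (mod 5).
    Then x = 513 + 663·2 = 1839, valid modulo lcm(663, 5) = 3315: x ≡ 1839 (mod 3315).
  Combine with x ≡ 10 (mod 11); new modulus lcm = 36465.
    Write x = 1839 + 3315·t and substitute into x ≡ 10 (mod 11): 3315·t ≡ 10 − 1839 = -1829 (mod 11).
    Reduce coefficients mod 11: 4·t ≡ 8 (mod 11).
    The inverse of 4 mod 11 is 3 (since 4·3 = 12 = 1·11 + 1), so t ≡ 3·8 = 24 ≡ 2 (mod 11).
    Then x = 1839 + 3315·2 = 8469, valid modulo lcm(3315, 11) = 36465: x ≡ 8469 (mod 36465).
Verify against each original: 8469 mod 13 = 6, 8469 mod 3 = 0, 8469 mod 17 = 3, 8469 mod 5 = 4, 8469 mod 11 = 10.

x ≡ 8469 (mod 36465).


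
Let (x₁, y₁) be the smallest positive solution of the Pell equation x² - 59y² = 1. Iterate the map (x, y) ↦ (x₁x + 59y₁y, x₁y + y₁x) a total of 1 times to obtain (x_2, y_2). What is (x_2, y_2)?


Step 1: Find the fundamental solution (x₁, y₁) of x² - 59y² = 1.
  Expand √59 as a continued fraction. a₀ = ⌊√59⌋ = 7; iterate m_{k+1} = d_k·a_k − m_k, d_{k+1} = (59 − m_{k+1}²)/d_k, a_{k+1} = ⌊(a₀ + m_{k+1})/d_{k+1}⌋ (starting m₀ = 0, d₀ = 1), with convergents p_k = a_k·p_{k-1} + p_{k-2}, q_k = a_k·q_{k-1} + q_{k-2} (p₋₁ = 1, q₋₁ = 0):
  k = 0: a₀ = 7; p₀/q₀ = 7/1; p₀² − 59·q₀² = 49 − 59 = -10.
  k = 1: m = 7, d = 10, a = ⌊(7 + 7)/10⌋ = 1; p/q = (1·7 + 1)/(1·1 + 0) = 8/1; p² − 59·q² = 64 − 59 = 5.
  k = 2: m = 3, d = 5, a = ⌊(7 + 3)/5⌋ = 2; p/q = (2·8 + 7)/(2·1 + 1) = 23/3; p² − 59·q² = 529 − 531 = -2.
  k = 3: m = 7, d = 2, a = ⌊(7 + 7)/2⌋ = 7; p/q = (7·23 + 8)/(7·3 + 1) = 169/22; p² − 59·q² = 28561 − 28556 = 5.
  k = 4: m = 7, d = 5, a = ⌊(7 + 7)/5⌋ = 2; p/q = (2·169 + 23)/(2·22 + 3) = 361/47; p² − 59·q² = 130321 − 130331 = -10.
  k = 5: m = 3, d = 10, a = ⌊(7 + 3)/10⌋ = 1; p/q = (1·361 + 169)/(1·47 + 22) = 530/69; p² − 59·q² = 280900 − 280899 = 1.
  The first convergent with p² − 59·q² = 1 gives the fundamental solution (x₁, y₁) = (530, 69).
Step 2: Apply the recurrence (x_{n+1}, y_{n+1}) = (x₁x_n + 59y₁y_n, x₁y_n + y₁x_n) repeatedly.
  From (x_1, y_1) = (530, 69): x_2 = 530·530 + 59·69·69 = 561799; y_2 = 530·69 + 69·530 = 73140.
Step 3: Verify x_2² - 59·y_2² = 315618116401 - 315618116400 = 1 (should be 1). ✓

(x_1, y_1) = (530, 69); (x_2, y_2) = (561799, 73140).


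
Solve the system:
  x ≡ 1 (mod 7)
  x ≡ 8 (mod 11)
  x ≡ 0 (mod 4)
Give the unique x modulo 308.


Moduli 7, 11, 4 are pairwise coprime; by CRT there is a unique solution modulo M = 7 · 11 · 4 = 308.
Solve pairwise, accumulating the modulus:
  Start with x ≡ 1 (mod 7).
  Combine with x ≡ 8 (mod 11): since gcd(7, 11) = 1, we get a unique residue mod 77.
    Write x = 1 + 7·t and substitute into x ≡ 8 (mod 11): 7·t ≡ 8 − 1 = 7 (mod 11).
    The inverse of 7 mod 11 is 8 (since 7·8 = 56 = 5·11 + 1), so t ≡ 8·7 = 56 ≡ 1 (mod 11).
    Then x = 1 + 7·1 = 8, valid modulo lcm(7, 11) = 77: x ≡ 8 (mod 77).
  Combine with x ≡ 0 (mod 4): since gcd(77, 4) = 1, we get a unique residue mod 308.
    Write x = 8 + 77·t and substitute into x ≡ 0 (mod 4): 77·t ≡ 0 − 8 = -8 (mod 4).
    Reduce coefficients mod 4: 1·t ≡ 0 (mod 4).
    So t ≡ 0 (mod 4).
    Then x = 8 + 77·0 = 8, valid modulo lcm(77, 4) = 308: x ≡ 8 (mod 308).
Verify: 8 mod 7 = 1 ✓, 8 mod 11 = 8 ✓, 8 mod 4 = 0 ✓.

x ≡ 8 (mod 308).


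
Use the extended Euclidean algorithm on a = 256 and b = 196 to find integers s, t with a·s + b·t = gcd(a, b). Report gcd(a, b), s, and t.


Euclidean algorithm on (256, 196) — divide until remainder is 0:
  256 = 1 · 196 + 60
  196 = 3 · 60 + 16
  60 = 3 · 16 + 12
  16 = 1 · 12 + 4
  12 = 3 · 4 + 0
gcd(256, 196) = 4.
Track Bezout coefficients alongside the remainders: start with r₀ = 256 = a·1 + b·0 (s = 1, t = 0) and r₁ = 196 = a·0 + b·1 (s = 0, t = 1); each new remainder r_{k+1} = r_{k-1} − q_k·r_k inherits s_{k+1} = s_{k-1} − q_k·s_k, t_{k+1} = t_{k-1} − q_k·t_k, so r_k = a·s_k + b·t_k at every step:
  q = 1: r = 60, s = 1 − 1·0 = 1, t = 0 − 1·1 = -1  (check: 256·1 + 196·(-1) = 60)
  q = 3: r = 16, s = 0 − 3·1 = -3, t = 1 − 3·(-1) = 4  (check: 256·(-3) + 196·4 = 16)
  q = 3: r = 12, s = 1 − 3·(-3) = 10, t = -1 − 3·4 = -13  (check: 256·10 + 196·(-13) = 12)
  q = 1: r = 4, s = -3 − 1·10 = -13, t = 4 − 1·(-13) = 17  (check: 256·(-13) + 196·17 = 4)
The row with r = 4 (the gcd) gives the Bezout coefficients s = -13, t = 17.
Result: 256 · (-13) + 196 · (17) = 4.

gcd(256, 196) = 4; s = -13, t = 17 (check: 256·(-13) + 196·17 = 4).


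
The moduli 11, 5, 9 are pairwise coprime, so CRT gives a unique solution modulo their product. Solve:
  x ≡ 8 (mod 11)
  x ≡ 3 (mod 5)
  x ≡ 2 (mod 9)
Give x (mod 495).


Moduli 11, 5, 9 are pairwise coprime; by CRT there is a unique solution modulo M = 11 · 5 · 9 = 495.
Solve pairwise, accumulating the modulus:
  Start with x ≡ 8 (mod 11).
  Combine with x ≡ 3 (mod 5): since gcd(11, 5) = 1, we get a unique residue mod 55.
    Write x = 8 + 11·t and substitute into x ≡ 3 (mod 5): 11·t ≡ 3 − 8 = -5 (mod 5).
    Reduce coefficients mod 5: 1·t ≡ 0 (mod 5).
    So t ≡ 0 (mod 5).
    Then x = 8 + 11·0 = 8, valid modulo lcm(11, 5) = 55: x ≡ 8 (mod 55).
  Combine with x ≡ 2 (mod 9): since gcd(55, 9) = 1, we get a unique residue mod 495.
    Write x = 8 + 55·t and substitute into x ≡ 2 (mod 9): 55·t ≡ 2 − 8 = -6 (mod 9).
    Reduce coefficients mod 9: 1·t ≡ 3 (mod 9).
    So t ≡ 3 (mod 9).
    Then x = 8 + 55·3 = 173, valid modulo lcm(55, 9) = 495: x ≡ 173 (mod 495).
Verify: 173 mod 11 = 8 ✓, 173 mod 5 = 3 ✓, 173 mod 9 = 2 ✓.

x ≡ 173 (mod 495).


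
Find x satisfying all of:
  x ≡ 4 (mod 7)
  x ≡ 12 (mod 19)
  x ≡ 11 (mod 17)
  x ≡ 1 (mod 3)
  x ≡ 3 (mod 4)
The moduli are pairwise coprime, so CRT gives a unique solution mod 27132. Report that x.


Product of moduli M = 7 · 19 · 17 · 3 · 4 = 27132.
Merge one congruence at a time:
  Start: x ≡ 4 (mod 7).
  Combine with x ≡ 12 (mod 19); new modulus lcm = 133.
    Write x = 4 + 7·t and substitute into x ≡ 12 (mod 19): 7·t ≡ 12 − 4 = 8 (mod 19).
    The inverse of 7 mod 19 is 11 (since 7·11 = 77 = 4·19 + 1), so t ≡ 11·8 = 88 ≡ 12 (mod 19).
    Then x = 4 + 7·12 = 88, valid modulo lcm(7, 19) = 133: x ≡ 88 (mod 133).
  Combine with x ≡ 11 (mod 17); new modulus lcm = 2261.
    Write x = 88 + 133·t and substitute into x ≡ 11 (mod 17): 133·t ≡ 11 − 88 = -77 (mod 17).
    Reduce coefficients mod 17: 14·t ≡ 8 (mod 17).
    The inverse of 14 mod 17 is 11 (since 14·11 = 154 = 9·17 + 1), so t ≡ 11·8 = 88 ≡ 3 (mod 17).
    Then x = 88 + 133·3 = 487, valid modulo lcm(133, 17) = 2261: x ≡ 487 (mod 2261).
  Combine with x ≡ 1 (mod 3); new modulus lcm = 6783.
    Write x = 487 + 2261·t and substitute into x ≡ 1 (mod 3): 2261·t ≡ 1 − 487 = -486 (mod 3).
    Reduce coefficients mod 3: 2·t ≡ 0 (mod 3).
    The inverse of 2 mod 3 is 2 (since 2·2 = 4 = 1·3 + 1), so t ≡ 2·0 = 0 ≡ 0 (mod 3).
    Then x = 487 + 2261·0 = 487, valid modulo lcm(2261, 3) = 6783: x ≡ 487 (mod 6783).
  Combine with x ≡ 3 (mod 4); new modulus lcm = 27132.
    Write x = 487 + 6783·t and substitute into x ≡ 3 (mod 4): 6783·t ≡ 3 − 487 = -484 (mod 4).
    Reduce coefficients mod 4: 3·t ≡ 0 (mod 4).
    The inverse of 3 mod 4 is 3 (since 3·3 = 9 = 2·4 + 1), so t ≡ 3·0 = 0 ≡ 0 (mod 4).
    Then x = 487 + 6783·0 = 487, valid modulo lcm(6783, 4) = 27132: x ≡ 487 (mod 27132).
Verify against each original: 487 mod 7 = 4, 487 mod 19 = 12, 487 mod 17 = 11, 487 mod 3 = 1, 487 mod 4 = 3.

x ≡ 487 (mod 27132).


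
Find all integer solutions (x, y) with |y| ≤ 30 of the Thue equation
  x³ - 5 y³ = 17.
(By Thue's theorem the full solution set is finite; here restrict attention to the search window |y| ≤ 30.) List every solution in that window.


The equation is x³ - 5y³ = 17. For fixed y, x³ = 5·y³ + 17, so a solution requires the RHS to be a perfect cube.
Strategy: iterate y from -30 to 30, compute RHS = 5·y³ + 17, and check whether it is a (positive or negative) perfect cube.
Check small values of y:
  y = 0: RHS = 17 is not a perfect cube.
  y = 1: RHS = 22 is not a perfect cube.
  y = -1: RHS = 12 is not a perfect cube.
  y = 2: RHS = 57 is not a perfect cube.
  y = -2: RHS = -23 is not a perfect cube.
  y = 3: RHS = 152 is not a perfect cube.
  y = -3: RHS = -118 is not a perfect cube.
Continuing the search up to |y| = 30 finds no solutions either.
No (x, y) in the scanned range satisfies the equation.

No integer solutions with |y| ≤ 30.


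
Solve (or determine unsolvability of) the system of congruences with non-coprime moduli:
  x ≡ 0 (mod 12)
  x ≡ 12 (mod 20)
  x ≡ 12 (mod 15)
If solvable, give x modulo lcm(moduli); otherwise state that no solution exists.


Moduli 12, 20, 15 are not pairwise coprime, so CRT works modulo lcm(m_i) when all pairwise compatibility conditions hold.
Pairwise compatibility: gcd(m_i, m_j) must divide a_i - a_j for every pair.
Merge one congruence at a time:
  Start: x ≡ 0 (mod 12).
  Combine with x ≡ 12 (mod 20): gcd(12, 20) = 4; 12 - 0 = 12, which IS divisible by 4, so compatible.
    Write x = 0 + 12·t and substitute into x ≡ 12 (mod 20): 12·t ≡ 12 − 0 = 12 (mod 20).
    Divide the congruence (and modulus) by g = 4: 3·t ≡ 3 (mod 5).
    The inverse of 3 mod 5 is 2 (since 3·2 = 6 = 1·5 + 1), so t ≡ 2·3 = 6 ≡ 1 (mod 5).
    Then x = 0 + 12·1 = 12, valid modulo lcm(12, 20) = 60: x ≡ 12 (mod 60).
  Combine with x ≡ 12 (mod 15): gcd(60, 15) = 15; 12 - 12 = 0, which IS divisible by 15, so compatible.
    Write x = 12 + 60·t and substitute into x ≡ 12 (mod 15): 60·t ≡ 12 − 12 = 0 (mod 15).
    Divide the congruence (and modulus) by g = 15: 4·t ≡ 0 (mod 1).
    Modulo 1 every t works; take t = 0.
    Then x = 12 + 60·0 = 12, valid modulo lcm(60, 15) = 60: x ≡ 12 (mod 60).
Verify: 12 mod 12 = 0, 12 mod 20 = 12, 12 mod 15 = 12.

x ≡ 12 (mod 60).
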